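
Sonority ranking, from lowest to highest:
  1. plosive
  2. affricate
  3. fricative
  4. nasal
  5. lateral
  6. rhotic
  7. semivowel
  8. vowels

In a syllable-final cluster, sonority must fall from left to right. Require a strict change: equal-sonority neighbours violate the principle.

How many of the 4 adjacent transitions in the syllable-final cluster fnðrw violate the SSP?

3

/f/ is a fricative (sonority 3).
/n/ is a nasal (sonority 4).
/ð/ is a fricative (sonority 3).
/r/ is a rhotic (sonority 6).
/w/ is a semivowel (sonority 7).
/f/→/n/: 3→4 (does not fall) — violation.
/n/→/ð/: 4→3 (falls) — ok.
/ð/→/r/: 3→6 (does not fall) — violation.
/r/→/w/: 6→7 (does not fall) — violation.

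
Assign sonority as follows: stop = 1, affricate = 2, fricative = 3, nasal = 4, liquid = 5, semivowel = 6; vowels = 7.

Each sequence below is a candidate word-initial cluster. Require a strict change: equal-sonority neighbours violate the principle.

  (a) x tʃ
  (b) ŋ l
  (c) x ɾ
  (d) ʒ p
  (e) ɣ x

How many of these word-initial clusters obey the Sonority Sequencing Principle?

(a) sonority 3-2: ill-formed.
(b) sonority 4-5: well-formed.
(c) sonority 3-5: well-formed.
(d) sonority 3-1: ill-formed.
(e) sonority 3-3: ill-formed.

2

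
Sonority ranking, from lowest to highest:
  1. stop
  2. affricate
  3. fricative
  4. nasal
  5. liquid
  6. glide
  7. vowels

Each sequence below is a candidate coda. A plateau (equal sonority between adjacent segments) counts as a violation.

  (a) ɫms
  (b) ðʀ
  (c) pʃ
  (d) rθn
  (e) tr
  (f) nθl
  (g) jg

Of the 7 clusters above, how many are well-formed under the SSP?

(a) ɫms: profile 5-4-3 — obeys.
(b) ðʀ: profile 3-5 — violates.
(c) pʃ: profile 1-3 — violates.
(d) rθn: profile 5-3-4 — violates.
(e) tr: profile 1-5 — violates.
(f) nθl: profile 4-3-5 — violates.
(g) jg: profile 6-1 — obeys.

2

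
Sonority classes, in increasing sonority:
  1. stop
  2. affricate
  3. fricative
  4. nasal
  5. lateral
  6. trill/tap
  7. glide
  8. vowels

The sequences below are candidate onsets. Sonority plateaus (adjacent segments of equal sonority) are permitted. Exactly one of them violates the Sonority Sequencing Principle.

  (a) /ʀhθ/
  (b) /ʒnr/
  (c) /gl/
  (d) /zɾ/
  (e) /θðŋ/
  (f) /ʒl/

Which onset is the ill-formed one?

(a) /ʀhθ/: profile 6-3-3 — violates.
(b) /ʒnr/: profile 3-4-6 — obeys.
(c) /gl/: profile 1-5 — obeys.
(d) /zɾ/: profile 3-6 — obeys.
(e) /θðŋ/: profile 3-3-4 — obeys.
(f) /ʒl/: profile 3-5 — obeys.

a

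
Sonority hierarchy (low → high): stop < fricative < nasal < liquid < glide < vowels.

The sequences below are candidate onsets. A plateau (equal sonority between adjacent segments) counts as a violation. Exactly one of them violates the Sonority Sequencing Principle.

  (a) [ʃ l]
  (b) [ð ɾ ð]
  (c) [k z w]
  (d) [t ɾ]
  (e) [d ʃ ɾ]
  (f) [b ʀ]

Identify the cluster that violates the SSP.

b

(a) 2-4 → obeys
(b) 2-4-2 → violates
(c) 1-2-5 → obeys
(d) 1-4 → obeys
(e) 1-2-4 → obeys
(f) 1-4 → obeys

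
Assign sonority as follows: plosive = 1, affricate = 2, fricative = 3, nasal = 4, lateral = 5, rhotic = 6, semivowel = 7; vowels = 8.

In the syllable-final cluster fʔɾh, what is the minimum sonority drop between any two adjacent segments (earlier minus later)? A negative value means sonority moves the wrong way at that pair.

-5

/f/: fricative = 3.
/ʔ/: plosive = 1.
/ɾ/: rhotic = 6.
/h/: fricative = 3.
/f/→/ʔ/: change +2.
/ʔ/→/ɾ/: change -5.
/ɾ/→/h/: change +3.
Minimum = -5.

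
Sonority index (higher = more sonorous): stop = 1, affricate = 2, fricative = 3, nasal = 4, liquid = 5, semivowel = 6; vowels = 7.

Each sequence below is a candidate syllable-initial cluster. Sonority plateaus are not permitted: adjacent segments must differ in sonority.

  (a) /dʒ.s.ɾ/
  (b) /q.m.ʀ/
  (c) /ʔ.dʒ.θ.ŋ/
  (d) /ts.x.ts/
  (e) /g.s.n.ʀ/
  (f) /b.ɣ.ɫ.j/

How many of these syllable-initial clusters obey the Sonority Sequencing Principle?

5

(a) /dʒ.s.ɾ/: profile 2-3-5 — obeys.
(b) /q.m.ʀ/: profile 1-4-5 — obeys.
(c) /ʔ.dʒ.θ.ŋ/: profile 1-2-3-4 — obeys.
(d) /ts.x.ts/: profile 2-3-2 — violates.
(e) /g.s.n.ʀ/: profile 1-3-4-5 — obeys.
(f) /b.ɣ.ɫ.j/: profile 1-3-5-6 — obeys.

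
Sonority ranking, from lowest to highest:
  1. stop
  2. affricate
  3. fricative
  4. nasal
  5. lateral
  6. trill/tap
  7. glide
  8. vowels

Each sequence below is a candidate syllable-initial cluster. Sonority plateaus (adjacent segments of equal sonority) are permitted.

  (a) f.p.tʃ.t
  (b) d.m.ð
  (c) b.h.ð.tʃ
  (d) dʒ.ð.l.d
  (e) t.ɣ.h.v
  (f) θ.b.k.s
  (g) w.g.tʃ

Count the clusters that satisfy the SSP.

1

(a) 3-1-2-1 → violates
(b) 1-4-3 → violates
(c) 1-3-3-2 → violates
(d) 2-3-5-1 → violates
(e) 1-3-3-3 → obeys
(f) 3-1-1-3 → violates
(g) 7-1-2 → violates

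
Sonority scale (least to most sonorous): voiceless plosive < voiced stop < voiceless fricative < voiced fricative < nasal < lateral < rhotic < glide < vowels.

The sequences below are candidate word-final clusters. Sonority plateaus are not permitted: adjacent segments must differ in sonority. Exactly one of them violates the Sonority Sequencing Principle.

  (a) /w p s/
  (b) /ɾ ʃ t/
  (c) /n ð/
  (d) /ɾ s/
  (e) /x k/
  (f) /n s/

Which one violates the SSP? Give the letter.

a

(a) sonority 8-1-3: ill-formed.
(b) sonority 7-3-1: well-formed.
(c) sonority 5-4: well-formed.
(d) sonority 7-3: well-formed.
(e) sonority 3-1: well-formed.
(f) sonority 5-3: well-formed.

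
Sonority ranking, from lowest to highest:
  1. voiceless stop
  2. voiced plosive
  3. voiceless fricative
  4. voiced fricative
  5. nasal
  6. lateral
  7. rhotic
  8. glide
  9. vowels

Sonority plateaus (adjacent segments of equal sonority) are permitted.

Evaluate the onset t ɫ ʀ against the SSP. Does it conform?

/t/ is a voiceless stop (sonority 1).
/ɫ/ is a lateral (sonority 6).
/ʀ/ is a rhotic (sonority 7).
The profile 1-6-7 strictly rises, so the onset satisfies the SSP.

yes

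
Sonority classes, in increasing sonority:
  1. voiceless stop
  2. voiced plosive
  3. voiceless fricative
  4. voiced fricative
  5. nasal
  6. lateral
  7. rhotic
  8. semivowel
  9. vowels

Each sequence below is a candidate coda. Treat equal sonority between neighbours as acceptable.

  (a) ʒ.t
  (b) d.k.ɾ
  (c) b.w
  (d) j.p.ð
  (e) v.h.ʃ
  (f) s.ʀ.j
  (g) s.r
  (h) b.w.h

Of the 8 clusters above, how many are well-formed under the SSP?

2

(a) ʒ.t: profile 4-1 — obeys.
(b) d.k.ɾ: profile 2-1-7 — violates.
(c) b.w: profile 2-8 — violates.
(d) j.p.ð: profile 8-1-4 — violates.
(e) v.h.ʃ: profile 4-3-3 — obeys.
(f) s.ʀ.j: profile 3-7-8 — violates.
(g) s.r: profile 3-7 — violates.
(h) b.w.h: profile 2-8-3 — violates.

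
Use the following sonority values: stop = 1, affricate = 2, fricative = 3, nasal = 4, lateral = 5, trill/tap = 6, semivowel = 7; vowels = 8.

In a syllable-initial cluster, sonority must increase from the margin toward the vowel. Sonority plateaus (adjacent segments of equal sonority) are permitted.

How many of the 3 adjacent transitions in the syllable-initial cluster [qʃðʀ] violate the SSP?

/q/: stop = 1.
/ʃ/: fricative = 3.
/ð/: fricative = 3.
/ʀ/: trill/tap = 6.
/q/→/ʃ/: 1→3 (rises) — ok.
/ʃ/→/ð/: 3→3 (plateau, allowed) — ok.
/ð/→/ʀ/: 3→6 (rises) — ok.

0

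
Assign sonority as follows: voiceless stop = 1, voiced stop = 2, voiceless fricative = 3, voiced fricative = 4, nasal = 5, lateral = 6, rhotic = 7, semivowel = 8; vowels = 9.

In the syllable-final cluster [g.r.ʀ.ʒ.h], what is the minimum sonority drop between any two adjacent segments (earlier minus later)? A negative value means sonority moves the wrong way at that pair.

/g/: voiced stop = 2.
/r/: rhotic = 7.
/ʀ/: rhotic = 7.
/ʒ/: voiced fricative = 4.
/h/: voiceless fricative = 3.
/g/→/r/: change -5.
/r/→/ʀ/: change +0.
/ʀ/→/ʒ/: change +3.
/ʒ/→/h/: change +1.
Minimum = -5.

-5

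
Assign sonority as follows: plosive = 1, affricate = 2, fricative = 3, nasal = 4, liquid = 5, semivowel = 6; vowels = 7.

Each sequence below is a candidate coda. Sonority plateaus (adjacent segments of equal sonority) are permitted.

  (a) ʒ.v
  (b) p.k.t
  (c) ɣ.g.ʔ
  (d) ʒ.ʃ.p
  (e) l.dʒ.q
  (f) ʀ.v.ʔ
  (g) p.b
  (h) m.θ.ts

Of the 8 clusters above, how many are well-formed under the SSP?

(a) sonority 3-3: well-formed.
(b) sonority 1-1-1: well-formed.
(c) sonority 3-1-1: well-formed.
(d) sonority 3-3-1: well-formed.
(e) sonority 5-2-1: well-formed.
(f) sonority 5-3-1: well-formed.
(g) sonority 1-1: well-formed.
(h) sonority 4-3-2: well-formed.

8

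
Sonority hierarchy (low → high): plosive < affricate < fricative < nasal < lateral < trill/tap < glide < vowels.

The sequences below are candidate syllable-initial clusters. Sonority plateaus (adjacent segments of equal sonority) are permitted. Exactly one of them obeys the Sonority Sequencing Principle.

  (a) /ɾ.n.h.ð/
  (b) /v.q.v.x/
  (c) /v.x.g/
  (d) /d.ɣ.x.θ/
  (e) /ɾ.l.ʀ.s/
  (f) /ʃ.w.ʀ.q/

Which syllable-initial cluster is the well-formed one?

(a) 6-4-3-3 → violates
(b) 3-1-3-3 → violates
(c) 3-3-1 → violates
(d) 1-3-3-3 → obeys
(e) 6-5-6-3 → violates
(f) 3-7-6-1 → violates

d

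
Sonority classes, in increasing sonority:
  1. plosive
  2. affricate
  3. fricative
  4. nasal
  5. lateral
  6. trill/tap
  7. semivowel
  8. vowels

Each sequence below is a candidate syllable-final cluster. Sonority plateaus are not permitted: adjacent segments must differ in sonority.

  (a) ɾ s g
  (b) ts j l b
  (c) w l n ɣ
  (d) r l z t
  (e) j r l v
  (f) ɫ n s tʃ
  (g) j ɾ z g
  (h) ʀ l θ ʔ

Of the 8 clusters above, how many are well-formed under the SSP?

7

(a) 6-3-1 → obeys
(b) 2-7-5-1 → violates
(c) 7-5-4-3 → obeys
(d) 6-5-3-1 → obeys
(e) 7-6-5-3 → obeys
(f) 5-4-3-2 → obeys
(g) 7-6-3-1 → obeys
(h) 6-5-3-1 → obeys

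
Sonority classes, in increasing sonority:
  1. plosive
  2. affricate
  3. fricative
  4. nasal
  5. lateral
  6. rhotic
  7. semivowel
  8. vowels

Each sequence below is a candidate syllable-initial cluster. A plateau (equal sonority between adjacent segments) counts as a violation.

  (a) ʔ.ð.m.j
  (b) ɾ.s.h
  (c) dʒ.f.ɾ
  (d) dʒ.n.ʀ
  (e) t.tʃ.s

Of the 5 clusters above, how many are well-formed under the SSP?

(a) ʔ.ð.m.j: profile 1-3-4-7 — obeys.
(b) ɾ.s.h: profile 6-3-3 — violates.
(c) dʒ.f.ɾ: profile 2-3-6 — obeys.
(d) dʒ.n.ʀ: profile 2-4-6 — obeys.
(e) t.tʃ.s: profile 1-2-3 — obeys.

4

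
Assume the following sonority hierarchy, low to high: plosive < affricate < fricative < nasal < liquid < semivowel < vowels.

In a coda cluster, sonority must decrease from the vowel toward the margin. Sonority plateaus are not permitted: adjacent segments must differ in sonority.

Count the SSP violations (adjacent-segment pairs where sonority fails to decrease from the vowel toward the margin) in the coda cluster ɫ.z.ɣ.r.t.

2

/ɫ/: liquid = 5.
/z/: fricative = 3.
/ɣ/: fricative = 3.
/r/: liquid = 5.
/t/: plosive = 1.
/ɫ/→/z/: 5→3 (falls) — ok.
/z/→/ɣ/: 3→3 (plateau) — violation.
/ɣ/→/r/: 3→5 (does not fall) — violation.
/r/→/t/: 5→1 (falls) — ok.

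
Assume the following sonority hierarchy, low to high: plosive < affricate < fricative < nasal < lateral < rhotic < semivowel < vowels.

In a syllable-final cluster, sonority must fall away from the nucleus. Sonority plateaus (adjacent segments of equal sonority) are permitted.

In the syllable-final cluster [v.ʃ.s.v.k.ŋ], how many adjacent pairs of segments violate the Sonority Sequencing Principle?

/v/: fricative = 3.
/ʃ/: fricative = 3.
/s/: fricative = 3.
/v/: fricative = 3.
/k/: plosive = 1.
/ŋ/: nasal = 4.
/v/→/ʃ/: 3→3 (plateau, allowed) — ok.
/ʃ/→/s/: 3→3 (plateau, allowed) — ok.
/s/→/v/: 3→3 (plateau, allowed) — ok.
/v/→/k/: 3→1 (falls) — ok.
/k/→/ŋ/: 1→4 (does not fall) — violation.

1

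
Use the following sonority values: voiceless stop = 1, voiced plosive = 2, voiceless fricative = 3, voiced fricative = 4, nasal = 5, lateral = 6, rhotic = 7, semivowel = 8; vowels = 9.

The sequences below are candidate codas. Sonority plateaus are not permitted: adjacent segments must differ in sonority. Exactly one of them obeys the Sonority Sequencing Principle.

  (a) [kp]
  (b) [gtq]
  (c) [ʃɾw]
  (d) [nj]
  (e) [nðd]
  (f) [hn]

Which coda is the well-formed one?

(a) 1-1 → violates
(b) 2-1-1 → violates
(c) 3-7-8 → violates
(d) 5-8 → violates
(e) 5-4-2 → obeys
(f) 3-5 → violates

e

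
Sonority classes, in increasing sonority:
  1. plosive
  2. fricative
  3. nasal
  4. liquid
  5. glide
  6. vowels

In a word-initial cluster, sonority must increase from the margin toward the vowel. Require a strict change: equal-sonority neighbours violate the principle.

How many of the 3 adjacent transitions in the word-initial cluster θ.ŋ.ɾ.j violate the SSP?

0

/θ/ — fricative, sonority 2.
/ŋ/ — nasal, sonority 3.
/ɾ/ — liquid, sonority 4.
/j/ — glide, sonority 5.
/θ/→/ŋ/: 2→3 (rises) — ok.
/ŋ/→/ɾ/: 3→4 (rises) — ok.
/ɾ/→/j/: 4→5 (rises) — ok.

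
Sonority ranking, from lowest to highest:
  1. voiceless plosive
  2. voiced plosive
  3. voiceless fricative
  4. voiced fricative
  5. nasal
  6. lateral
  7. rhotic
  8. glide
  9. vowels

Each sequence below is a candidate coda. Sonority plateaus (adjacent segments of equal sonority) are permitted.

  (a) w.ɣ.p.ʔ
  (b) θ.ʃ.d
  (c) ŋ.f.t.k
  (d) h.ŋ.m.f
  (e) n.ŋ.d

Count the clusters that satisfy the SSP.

4

(a) sonority 8-4-1-1: well-formed.
(b) sonority 3-3-2: well-formed.
(c) sonority 5-3-1-1: well-formed.
(d) sonority 3-5-5-3: ill-formed.
(e) sonority 5-5-2: well-formed.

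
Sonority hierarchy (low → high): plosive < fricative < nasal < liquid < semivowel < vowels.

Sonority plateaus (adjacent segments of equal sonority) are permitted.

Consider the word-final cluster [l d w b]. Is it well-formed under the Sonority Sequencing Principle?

no

/l/ is a liquid (sonority 4).
/d/ is a plosive (sonority 1).
/w/ is a semivowel (sonority 5).
/b/ is a plosive (sonority 1).
The profile is 4-1-5-1. Between /d/ (1) and /w/ (5) sonority does not fall, so the cluster violates the SSP.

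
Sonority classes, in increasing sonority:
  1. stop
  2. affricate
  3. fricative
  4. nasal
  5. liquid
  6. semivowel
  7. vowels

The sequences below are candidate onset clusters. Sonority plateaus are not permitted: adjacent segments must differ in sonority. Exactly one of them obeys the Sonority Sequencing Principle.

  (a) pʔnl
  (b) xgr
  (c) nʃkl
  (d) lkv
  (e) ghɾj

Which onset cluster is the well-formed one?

(a) pʔnl: profile 1-1-4-5 — violates.
(b) xgr: profile 3-1-5 — violates.
(c) nʃkl: profile 4-3-1-5 — violates.
(d) lkv: profile 5-1-3 — violates.
(e) ghɾj: profile 1-3-5-6 — obeys.

e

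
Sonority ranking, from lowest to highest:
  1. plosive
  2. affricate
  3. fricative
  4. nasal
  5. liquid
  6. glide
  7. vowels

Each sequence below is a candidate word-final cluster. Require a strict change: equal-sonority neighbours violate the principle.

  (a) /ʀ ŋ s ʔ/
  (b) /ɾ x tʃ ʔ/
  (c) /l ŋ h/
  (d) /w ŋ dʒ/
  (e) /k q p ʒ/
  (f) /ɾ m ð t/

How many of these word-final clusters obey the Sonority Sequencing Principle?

(a) /ʀ ŋ s ʔ/: profile 5-4-3-1 — obeys.
(b) /ɾ x tʃ ʔ/: profile 5-3-2-1 — obeys.
(c) /l ŋ h/: profile 5-4-3 — obeys.
(d) /w ŋ dʒ/: profile 6-4-2 — obeys.
(e) /k q p ʒ/: profile 1-1-1-3 — violates.
(f) /ɾ m ð t/: profile 5-4-3-1 — obeys.

5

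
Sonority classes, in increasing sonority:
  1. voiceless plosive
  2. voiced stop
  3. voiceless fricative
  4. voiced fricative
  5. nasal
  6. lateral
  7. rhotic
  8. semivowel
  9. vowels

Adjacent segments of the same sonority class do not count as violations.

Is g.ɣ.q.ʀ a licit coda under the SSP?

no

/g/ is a voiced stop (sonority 2).
/ɣ/ is a voiced fricative (sonority 4).
/q/ is a voiceless plosive (sonority 1).
/ʀ/ is a rhotic (sonority 7).
The profile is 2-4-1-7. Between /g/ (2) and /ɣ/ (4) sonority does not fall, so the cluster violates the SSP.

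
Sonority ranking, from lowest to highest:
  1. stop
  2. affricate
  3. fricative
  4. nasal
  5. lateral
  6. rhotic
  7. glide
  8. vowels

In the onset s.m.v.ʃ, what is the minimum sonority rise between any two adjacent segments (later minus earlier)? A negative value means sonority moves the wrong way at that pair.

-1

/s/: fricative = 3.
/m/: nasal = 4.
/v/: fricative = 3.
/ʃ/: fricative = 3.
/s/→/m/: change +1.
/m/→/v/: change -1.
/v/→/ʃ/: change +0.
Minimum = -1.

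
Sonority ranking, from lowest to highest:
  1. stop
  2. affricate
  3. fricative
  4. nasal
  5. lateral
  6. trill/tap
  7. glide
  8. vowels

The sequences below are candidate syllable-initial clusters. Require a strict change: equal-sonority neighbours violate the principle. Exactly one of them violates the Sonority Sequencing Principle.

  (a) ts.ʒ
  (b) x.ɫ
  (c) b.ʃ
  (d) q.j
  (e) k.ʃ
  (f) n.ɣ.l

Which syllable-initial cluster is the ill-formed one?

f

(a) sonority 2-3: well-formed.
(b) sonority 3-5: well-formed.
(c) sonority 1-3: well-formed.
(d) sonority 1-7: well-formed.
(e) sonority 1-3: well-formed.
(f) sonority 4-3-5: ill-formed.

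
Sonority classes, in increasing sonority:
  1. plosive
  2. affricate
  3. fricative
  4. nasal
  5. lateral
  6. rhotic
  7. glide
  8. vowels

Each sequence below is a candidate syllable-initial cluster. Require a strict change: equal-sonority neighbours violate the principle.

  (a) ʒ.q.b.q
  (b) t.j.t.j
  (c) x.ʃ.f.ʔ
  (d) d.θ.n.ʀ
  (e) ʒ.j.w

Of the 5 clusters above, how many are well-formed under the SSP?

1

(a) 3-1-1-1 → violates
(b) 1-7-1-7 → violates
(c) 3-3-3-1 → violates
(d) 1-3-4-6 → obeys
(e) 3-7-7 → violates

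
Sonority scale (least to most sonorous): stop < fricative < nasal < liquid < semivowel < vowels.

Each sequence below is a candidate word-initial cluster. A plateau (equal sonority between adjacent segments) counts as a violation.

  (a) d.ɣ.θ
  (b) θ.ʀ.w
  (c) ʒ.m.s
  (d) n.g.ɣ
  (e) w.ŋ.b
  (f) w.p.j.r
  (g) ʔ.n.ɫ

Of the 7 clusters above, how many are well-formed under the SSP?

(a) d.ɣ.θ: profile 1-2-2 — violates.
(b) θ.ʀ.w: profile 2-4-5 — obeys.
(c) ʒ.m.s: profile 2-3-2 — violates.
(d) n.g.ɣ: profile 3-1-2 — violates.
(e) w.ŋ.b: profile 5-3-1 — violates.
(f) w.p.j.r: profile 5-1-5-4 — violates.
(g) ʔ.n.ɫ: profile 1-3-4 — obeys.

2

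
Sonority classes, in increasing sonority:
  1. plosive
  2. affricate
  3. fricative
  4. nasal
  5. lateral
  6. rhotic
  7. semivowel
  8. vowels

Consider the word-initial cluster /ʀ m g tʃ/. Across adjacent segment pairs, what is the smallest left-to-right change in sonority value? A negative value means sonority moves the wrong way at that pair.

-3

/ʀ/: rhotic = 6.
/m/: nasal = 4.
/g/: plosive = 1.
/tʃ/: affricate = 2.
/ʀ/→/m/: change -2.
/m/→/g/: change -3.
/g/→/tʃ/: change +1.
Minimum = -3.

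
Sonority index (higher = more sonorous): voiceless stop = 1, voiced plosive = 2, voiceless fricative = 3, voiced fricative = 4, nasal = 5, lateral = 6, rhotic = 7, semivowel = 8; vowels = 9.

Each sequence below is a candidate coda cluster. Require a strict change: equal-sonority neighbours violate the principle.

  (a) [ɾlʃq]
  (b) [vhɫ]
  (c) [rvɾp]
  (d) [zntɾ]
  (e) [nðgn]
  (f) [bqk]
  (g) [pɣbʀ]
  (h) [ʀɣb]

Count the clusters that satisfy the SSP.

(a) 7-6-3-1 → obeys
(b) 4-3-6 → violates
(c) 7-4-7-1 → violates
(d) 4-5-1-7 → violates
(e) 5-4-2-5 → violates
(f) 2-1-1 → violates
(g) 1-4-2-7 → violates
(h) 7-4-2 → obeys

2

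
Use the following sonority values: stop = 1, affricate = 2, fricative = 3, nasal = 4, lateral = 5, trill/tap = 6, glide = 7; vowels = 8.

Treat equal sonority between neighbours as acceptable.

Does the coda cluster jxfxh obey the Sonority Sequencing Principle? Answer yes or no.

/j/: glide = 7.
/x/: fricative = 3.
/f/: fricative = 3.
/x/: fricative = 3.
/h/: fricative = 3.
The profile 7-3-3-3-3 is non-increasing (plateaus allowed), so the coda cluster satisfies the SSP.

yes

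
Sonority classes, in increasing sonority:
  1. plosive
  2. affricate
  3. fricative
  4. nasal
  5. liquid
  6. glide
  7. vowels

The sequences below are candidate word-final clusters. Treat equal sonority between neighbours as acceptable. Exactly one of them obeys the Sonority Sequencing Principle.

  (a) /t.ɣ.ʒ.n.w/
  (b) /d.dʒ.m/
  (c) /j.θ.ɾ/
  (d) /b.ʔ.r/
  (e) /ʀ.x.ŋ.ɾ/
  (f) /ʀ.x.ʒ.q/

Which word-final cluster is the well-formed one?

(a) sonority 1-3-3-4-6: ill-formed.
(b) sonority 1-2-4: ill-formed.
(c) sonority 6-3-5: ill-formed.
(d) sonority 1-1-5: ill-formed.
(e) sonority 5-3-4-5: ill-formed.
(f) sonority 5-3-3-1: well-formed.

f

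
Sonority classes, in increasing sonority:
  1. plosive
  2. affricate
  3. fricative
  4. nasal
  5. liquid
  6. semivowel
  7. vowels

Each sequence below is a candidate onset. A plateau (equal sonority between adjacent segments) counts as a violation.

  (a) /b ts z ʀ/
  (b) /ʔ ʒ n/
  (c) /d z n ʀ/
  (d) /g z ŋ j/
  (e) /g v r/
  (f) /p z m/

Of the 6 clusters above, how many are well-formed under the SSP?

(a) 1-2-3-5 → obeys
(b) 1-3-4 → obeys
(c) 1-3-4-5 → obeys
(d) 1-3-4-6 → obeys
(e) 1-3-5 → obeys
(f) 1-3-4 → obeys

6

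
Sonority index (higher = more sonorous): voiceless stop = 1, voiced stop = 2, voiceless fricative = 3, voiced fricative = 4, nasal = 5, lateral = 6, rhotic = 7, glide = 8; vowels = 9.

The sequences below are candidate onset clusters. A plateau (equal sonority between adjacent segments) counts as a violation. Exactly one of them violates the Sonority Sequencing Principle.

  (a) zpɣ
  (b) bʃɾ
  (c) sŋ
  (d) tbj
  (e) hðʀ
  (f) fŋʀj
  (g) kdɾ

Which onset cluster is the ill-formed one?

(a) 4-1-4 → violates
(b) 2-3-7 → obeys
(c) 3-5 → obeys
(d) 1-2-8 → obeys
(e) 3-4-7 → obeys
(f) 3-5-7-8 → obeys
(g) 1-2-7 → obeys

a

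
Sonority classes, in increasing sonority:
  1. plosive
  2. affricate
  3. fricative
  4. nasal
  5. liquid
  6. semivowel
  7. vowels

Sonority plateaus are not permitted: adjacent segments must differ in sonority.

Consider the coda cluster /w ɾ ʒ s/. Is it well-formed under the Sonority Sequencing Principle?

no

/w/ is a semivowel (sonority 6).
/ɾ/ is a liquid (sonority 5).
/ʒ/ is a fricative (sonority 3).
/s/ is a fricative (sonority 3).
The profile is 6-5-3-3. Between /ʒ/ (3) and /s/ (3) sonority does not fall, so the cluster violates the SSP.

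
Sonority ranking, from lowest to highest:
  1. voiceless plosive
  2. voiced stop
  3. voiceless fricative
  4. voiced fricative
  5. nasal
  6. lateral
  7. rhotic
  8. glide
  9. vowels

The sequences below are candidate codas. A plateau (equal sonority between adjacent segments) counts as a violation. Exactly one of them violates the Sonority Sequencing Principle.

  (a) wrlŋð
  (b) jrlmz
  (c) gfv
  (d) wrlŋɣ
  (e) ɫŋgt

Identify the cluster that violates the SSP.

c

(a) sonority 8-7-6-5-4: well-formed.
(b) sonority 8-7-6-5-4: well-formed.
(c) sonority 2-3-4: ill-formed.
(d) sonority 8-7-6-5-4: well-formed.
(e) sonority 6-5-2-1: well-formed.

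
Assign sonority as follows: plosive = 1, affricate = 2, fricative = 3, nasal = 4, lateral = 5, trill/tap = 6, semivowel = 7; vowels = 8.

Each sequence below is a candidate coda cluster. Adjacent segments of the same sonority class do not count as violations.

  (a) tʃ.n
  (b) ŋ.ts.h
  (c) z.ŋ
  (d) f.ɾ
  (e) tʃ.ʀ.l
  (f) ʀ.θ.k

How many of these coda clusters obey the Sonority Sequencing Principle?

1

(a) 2-4 → violates
(b) 4-2-3 → violates
(c) 3-4 → violates
(d) 3-6 → violates
(e) 2-6-5 → violates
(f) 6-3-1 → obeys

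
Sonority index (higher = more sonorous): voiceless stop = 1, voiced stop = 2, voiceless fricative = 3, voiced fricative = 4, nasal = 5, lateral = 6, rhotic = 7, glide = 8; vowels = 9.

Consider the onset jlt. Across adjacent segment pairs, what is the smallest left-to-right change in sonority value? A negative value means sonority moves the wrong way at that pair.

-5

/j/ is a glide (sonority 8).
/l/ is a lateral (sonority 6).
/t/ is a voiceless stop (sonority 1).
/j/→/l/: change -2.
/l/→/t/: change -5.
Minimum = -5.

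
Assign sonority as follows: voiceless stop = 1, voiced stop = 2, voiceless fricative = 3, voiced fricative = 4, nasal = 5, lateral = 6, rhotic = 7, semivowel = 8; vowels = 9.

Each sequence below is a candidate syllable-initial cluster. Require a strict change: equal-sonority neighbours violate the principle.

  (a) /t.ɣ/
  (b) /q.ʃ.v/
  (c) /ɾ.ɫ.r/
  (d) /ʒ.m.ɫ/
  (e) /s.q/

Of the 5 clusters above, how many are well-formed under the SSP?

(a) /t.ɣ/: profile 1-4 — obeys.
(b) /q.ʃ.v/: profile 1-3-4 — obeys.
(c) /ɾ.ɫ.r/: profile 7-6-7 — violates.
(d) /ʒ.m.ɫ/: profile 4-5-6 — obeys.
(e) /s.q/: profile 3-1 — violates.

3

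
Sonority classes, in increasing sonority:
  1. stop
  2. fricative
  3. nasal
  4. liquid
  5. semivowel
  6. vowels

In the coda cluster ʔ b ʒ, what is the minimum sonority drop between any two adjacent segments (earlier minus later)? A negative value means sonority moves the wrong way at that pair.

-1

/ʔ/ — stop, sonority 1.
/b/ — stop, sonority 1.
/ʒ/ — fricative, sonority 2.
/ʔ/→/b/: change +0.
/b/→/ʒ/: change -1.
Minimum = -1.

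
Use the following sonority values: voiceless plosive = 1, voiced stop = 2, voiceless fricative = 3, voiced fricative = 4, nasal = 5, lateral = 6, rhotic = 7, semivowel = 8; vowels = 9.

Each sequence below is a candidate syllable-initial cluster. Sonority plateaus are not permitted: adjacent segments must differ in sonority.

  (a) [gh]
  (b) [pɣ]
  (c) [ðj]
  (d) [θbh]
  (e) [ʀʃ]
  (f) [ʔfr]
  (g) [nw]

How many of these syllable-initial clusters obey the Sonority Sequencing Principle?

(a) 2-3 → obeys
(b) 1-4 → obeys
(c) 4-8 → obeys
(d) 3-2-3 → violates
(e) 7-3 → violates
(f) 1-3-7 → obeys
(g) 5-8 → obeys

5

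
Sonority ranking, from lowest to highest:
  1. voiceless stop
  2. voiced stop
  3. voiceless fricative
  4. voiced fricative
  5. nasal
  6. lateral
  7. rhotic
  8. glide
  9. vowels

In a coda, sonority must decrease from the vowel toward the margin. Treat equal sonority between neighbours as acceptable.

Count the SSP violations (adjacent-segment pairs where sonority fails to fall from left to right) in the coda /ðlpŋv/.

/ð/: voiced fricative = 4.
/l/: lateral = 6.
/p/: voiceless stop = 1.
/ŋ/: nasal = 5.
/v/: voiced fricative = 4.
/ð/→/l/: 4→6 (does not fall) — violation.
/l/→/p/: 6→1 (falls) — ok.
/p/→/ŋ/: 1→5 (does not fall) — violation.
/ŋ/→/v/: 5→4 (falls) — ok.

2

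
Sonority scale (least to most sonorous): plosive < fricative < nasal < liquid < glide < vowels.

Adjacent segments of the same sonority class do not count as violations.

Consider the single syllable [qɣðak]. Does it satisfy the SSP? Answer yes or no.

Onset: /q/ is a plosive (sonority 1), /ɣ/ is a fricative (sonority 2), /ð/ is a fricative (sonority 2); then the nucleus /a/ (sonority 6).
Onset profile 1-2-2-6 — rises to the nucleus.
Coda: /k/ is a plosive (sonority 1).
Coda profile 6-1 — falls from the nucleus.

yes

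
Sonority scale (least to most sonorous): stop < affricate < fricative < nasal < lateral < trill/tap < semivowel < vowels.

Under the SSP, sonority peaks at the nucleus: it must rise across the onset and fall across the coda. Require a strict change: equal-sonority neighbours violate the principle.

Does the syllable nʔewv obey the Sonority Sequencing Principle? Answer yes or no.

Onset: /n/ is a nasal (sonority 4), /ʔ/ is a stop (sonority 1); then the nucleus /e/ (sonority 8).
Onset profile 4-1-8 — does not strictly rise throughout.
Coda: /w/ is a semivowel (sonority 7), /v/ is a fricative (sonority 3).
Coda profile 8-7-3 — falls from the nucleus.

no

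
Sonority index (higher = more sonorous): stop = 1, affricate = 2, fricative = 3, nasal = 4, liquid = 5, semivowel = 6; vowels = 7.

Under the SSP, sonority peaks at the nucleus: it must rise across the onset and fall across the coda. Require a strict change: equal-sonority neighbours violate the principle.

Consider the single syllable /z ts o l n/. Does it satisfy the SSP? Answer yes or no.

Onset: /z/ is a fricative (sonority 3), /ts/ is an affricate (sonority 2); then the nucleus /o/ (sonority 7).
Onset profile 3-2-7 — does not strictly rise throughout.
Coda: /l/ is a liquid (sonority 5), /n/ is a nasal (sonority 4).
Coda profile 7-5-4 — falls from the nucleus.

no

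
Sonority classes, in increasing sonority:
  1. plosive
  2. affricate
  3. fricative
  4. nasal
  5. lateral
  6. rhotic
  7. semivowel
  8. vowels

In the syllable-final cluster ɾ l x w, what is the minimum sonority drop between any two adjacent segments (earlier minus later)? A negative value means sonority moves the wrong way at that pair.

-4

/ɾ/: rhotic = 6.
/l/: lateral = 5.
/x/: fricative = 3.
/w/: semivowel = 7.
/ɾ/→/l/: change +1.
/l/→/x/: change +2.
/x/→/w/: change -4.
Minimum = -4.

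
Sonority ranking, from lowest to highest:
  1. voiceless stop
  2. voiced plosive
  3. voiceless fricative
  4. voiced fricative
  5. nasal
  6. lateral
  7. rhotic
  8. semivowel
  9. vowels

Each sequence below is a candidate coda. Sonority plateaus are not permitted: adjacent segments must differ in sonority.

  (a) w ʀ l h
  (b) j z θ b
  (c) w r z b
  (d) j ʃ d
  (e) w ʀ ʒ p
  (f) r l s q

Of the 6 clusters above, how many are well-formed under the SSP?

(a) 8-7-6-3 → obeys
(b) 8-4-3-2 → obeys
(c) 8-7-4-2 → obeys
(d) 8-3-2 → obeys
(e) 8-7-4-1 → obeys
(f) 7-6-3-1 → obeys

6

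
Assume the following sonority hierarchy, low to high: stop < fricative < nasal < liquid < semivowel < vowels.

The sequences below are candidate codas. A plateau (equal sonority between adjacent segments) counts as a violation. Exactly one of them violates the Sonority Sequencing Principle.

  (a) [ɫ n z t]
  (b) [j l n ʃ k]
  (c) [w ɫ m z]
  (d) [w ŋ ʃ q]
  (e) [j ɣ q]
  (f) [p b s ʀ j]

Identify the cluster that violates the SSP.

(a) 4-3-2-1 → obeys
(b) 5-4-3-2-1 → obeys
(c) 5-4-3-2 → obeys
(d) 5-3-2-1 → obeys
(e) 5-2-1 → obeys
(f) 1-1-2-4-5 → violates

f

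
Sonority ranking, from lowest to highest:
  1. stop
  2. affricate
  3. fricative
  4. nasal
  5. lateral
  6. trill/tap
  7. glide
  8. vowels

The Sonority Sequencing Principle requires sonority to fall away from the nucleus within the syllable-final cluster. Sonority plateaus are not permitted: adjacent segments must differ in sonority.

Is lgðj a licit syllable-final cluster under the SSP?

/l/ is a lateral (sonority 5).
/g/ is a stop (sonority 1).
/ð/ is a fricative (sonority 3).
/j/ is a glide (sonority 7).
The profile is 5-1-3-7. Between /g/ (1) and /ð/ (3) sonority does not fall, so the cluster violates the SSP.

no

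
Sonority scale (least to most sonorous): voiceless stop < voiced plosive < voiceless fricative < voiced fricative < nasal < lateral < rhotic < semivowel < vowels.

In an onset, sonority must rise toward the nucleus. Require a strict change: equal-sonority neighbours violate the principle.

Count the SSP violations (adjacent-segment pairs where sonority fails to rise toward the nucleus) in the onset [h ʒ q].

1

/h/: voiceless fricative = 3.
/ʒ/: voiced fricative = 4.
/q/: voiceless stop = 1.
/h/→/ʒ/: 3→4 (rises) — ok.
/ʒ/→/q/: 4→1 (does not rise) — violation.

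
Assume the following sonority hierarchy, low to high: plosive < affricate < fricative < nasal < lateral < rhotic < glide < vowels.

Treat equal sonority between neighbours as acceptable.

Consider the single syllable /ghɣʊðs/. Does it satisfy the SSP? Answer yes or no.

Onset: /g/ is a plosive (sonority 1), /h/ is a fricative (sonority 3), /ɣ/ is a fricative (sonority 3); then the nucleus /ʊ/ (sonority 8).
Onset profile 1-3-3-8 — rises to the nucleus.
Coda: /ð/ is a fricative (sonority 3), /s/ is a fricative (sonority 3).
Coda profile 8-3-3 — falls from the nucleus.

yes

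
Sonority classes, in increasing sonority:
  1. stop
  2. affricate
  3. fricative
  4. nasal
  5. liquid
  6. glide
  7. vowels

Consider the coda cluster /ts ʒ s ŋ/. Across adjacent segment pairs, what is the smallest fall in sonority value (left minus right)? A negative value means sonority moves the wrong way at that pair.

-1

/ts/: affricate = 2.
/ʒ/: fricative = 3.
/s/: fricative = 3.
/ŋ/: nasal = 4.
/ts/→/ʒ/: change -1.
/ʒ/→/s/: change +0.
/s/→/ŋ/: change -1.
Minimum = -1.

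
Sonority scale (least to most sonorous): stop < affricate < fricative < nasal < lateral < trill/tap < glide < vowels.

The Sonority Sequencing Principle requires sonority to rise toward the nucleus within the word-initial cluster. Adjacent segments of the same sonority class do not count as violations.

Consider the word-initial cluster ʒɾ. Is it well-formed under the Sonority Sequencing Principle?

/ʒ/ — fricative, sonority 3.
/ɾ/ — trill/tap, sonority 6.
The profile 3-6 strictly rises, so the word-initial cluster satisfies the SSP.

yes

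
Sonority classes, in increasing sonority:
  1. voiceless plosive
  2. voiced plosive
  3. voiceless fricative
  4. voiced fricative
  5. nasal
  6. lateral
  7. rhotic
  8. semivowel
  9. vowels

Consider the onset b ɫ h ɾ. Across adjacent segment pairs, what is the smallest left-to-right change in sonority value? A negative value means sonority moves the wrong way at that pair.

-3

/b/: voiced plosive = 2.
/ɫ/: lateral = 6.
/h/: voiceless fricative = 3.
/ɾ/: rhotic = 7.
/b/→/ɫ/: change +4.
/ɫ/→/h/: change -3.
/h/→/ɾ/: change +4.
Minimum = -3.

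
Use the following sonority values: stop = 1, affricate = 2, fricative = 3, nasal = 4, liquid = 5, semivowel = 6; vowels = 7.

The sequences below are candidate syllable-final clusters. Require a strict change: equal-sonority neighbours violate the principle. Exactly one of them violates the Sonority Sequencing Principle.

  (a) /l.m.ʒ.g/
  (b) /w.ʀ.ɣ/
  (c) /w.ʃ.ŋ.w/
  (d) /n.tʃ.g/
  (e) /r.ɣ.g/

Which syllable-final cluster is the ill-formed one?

c

(a) sonority 5-4-3-1: well-formed.
(b) sonority 6-5-3: well-formed.
(c) sonority 6-3-4-6: ill-formed.
(d) sonority 4-2-1: well-formed.
(e) sonority 5-3-1: well-formed.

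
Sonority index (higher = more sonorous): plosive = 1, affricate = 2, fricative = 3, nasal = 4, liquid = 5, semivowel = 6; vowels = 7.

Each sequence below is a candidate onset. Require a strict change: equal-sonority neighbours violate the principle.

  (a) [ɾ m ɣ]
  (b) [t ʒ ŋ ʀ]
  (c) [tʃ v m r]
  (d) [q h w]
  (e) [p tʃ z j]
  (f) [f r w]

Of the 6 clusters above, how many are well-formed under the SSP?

(a) sonority 5-4-3: ill-formed.
(b) sonority 1-3-4-5: well-formed.
(c) sonority 2-3-4-5: well-formed.
(d) sonority 1-3-6: well-formed.
(e) sonority 1-2-3-6: well-formed.
(f) sonority 3-5-6: well-formed.

5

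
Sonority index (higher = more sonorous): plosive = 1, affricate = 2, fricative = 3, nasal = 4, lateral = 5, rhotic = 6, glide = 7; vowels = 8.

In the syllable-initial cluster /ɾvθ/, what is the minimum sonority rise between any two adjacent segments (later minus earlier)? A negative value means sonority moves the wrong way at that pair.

-3

/ɾ/ — rhotic, sonority 6.
/v/ — fricative, sonority 3.
/θ/ — fricative, sonority 3.
/ɾ/→/v/: change -3.
/v/→/θ/: change +0.
Minimum = -3.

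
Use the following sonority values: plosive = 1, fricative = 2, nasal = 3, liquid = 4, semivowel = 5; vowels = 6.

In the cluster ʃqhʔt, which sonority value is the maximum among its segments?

2

/ʃ/: fricative = 2.
/q/: plosive = 1.
/h/: fricative = 2.
/ʔ/: plosive = 1.
/t/: plosive = 1.
The maximum is 2.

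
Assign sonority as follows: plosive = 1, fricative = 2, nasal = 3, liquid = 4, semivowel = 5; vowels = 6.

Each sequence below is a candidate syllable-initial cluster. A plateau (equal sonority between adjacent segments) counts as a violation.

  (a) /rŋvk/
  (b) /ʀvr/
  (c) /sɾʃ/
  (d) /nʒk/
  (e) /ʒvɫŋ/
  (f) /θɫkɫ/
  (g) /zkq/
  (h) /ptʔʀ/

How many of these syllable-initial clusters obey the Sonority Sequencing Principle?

0

(a) 4-3-2-1 → violates
(b) 4-2-4 → violates
(c) 2-4-2 → violates
(d) 3-2-1 → violates
(e) 2-2-4-3 → violates
(f) 2-4-1-4 → violates
(g) 2-1-1 → violates
(h) 1-1-1-4 → violates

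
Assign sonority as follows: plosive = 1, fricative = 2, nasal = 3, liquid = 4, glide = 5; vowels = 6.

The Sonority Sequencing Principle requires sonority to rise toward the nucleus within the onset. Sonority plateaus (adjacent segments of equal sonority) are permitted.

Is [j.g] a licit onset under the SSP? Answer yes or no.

no

/j/: glide = 5.
/g/: plosive = 1.
The profile is 5-1. Between /j/ (5) and /g/ (1) sonority does not rise, so the cluster violates the SSP.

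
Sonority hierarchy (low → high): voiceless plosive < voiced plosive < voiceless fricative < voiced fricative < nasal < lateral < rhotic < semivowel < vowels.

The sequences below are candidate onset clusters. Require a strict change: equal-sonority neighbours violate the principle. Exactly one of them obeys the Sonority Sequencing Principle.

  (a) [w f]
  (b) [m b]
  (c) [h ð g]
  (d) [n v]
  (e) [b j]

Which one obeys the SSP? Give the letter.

e

(a) 8-3 → violates
(b) 5-2 → violates
(c) 3-4-2 → violates
(d) 5-4 → violates
(e) 2-8 → obeys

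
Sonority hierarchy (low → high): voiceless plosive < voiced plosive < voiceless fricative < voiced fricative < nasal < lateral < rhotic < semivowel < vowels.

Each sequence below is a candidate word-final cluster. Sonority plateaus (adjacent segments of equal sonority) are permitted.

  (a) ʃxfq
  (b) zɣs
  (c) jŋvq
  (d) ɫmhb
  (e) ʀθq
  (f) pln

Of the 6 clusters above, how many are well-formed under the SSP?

5

(a) ʃxfq: profile 3-3-3-1 — obeys.
(b) zɣs: profile 4-4-3 — obeys.
(c) jŋvq: profile 8-5-4-1 — obeys.
(d) ɫmhb: profile 6-5-3-2 — obeys.
(e) ʀθq: profile 7-3-1 — obeys.
(f) pln: profile 1-6-5 — violates.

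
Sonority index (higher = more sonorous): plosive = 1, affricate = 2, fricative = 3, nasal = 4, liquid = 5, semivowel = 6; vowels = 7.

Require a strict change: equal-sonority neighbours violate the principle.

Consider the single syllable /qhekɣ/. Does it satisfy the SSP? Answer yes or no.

no

Onset: /q/ is a plosive (sonority 1), /h/ is a fricative (sonority 3); then the nucleus /e/ (sonority 7).
Onset profile 1-3-7 — rises to the nucleus.
Coda: /k/ is a plosive (sonority 1), /ɣ/ is a fricative (sonority 3).
Coda profile 7-1-3 — does not strictly fall throughout.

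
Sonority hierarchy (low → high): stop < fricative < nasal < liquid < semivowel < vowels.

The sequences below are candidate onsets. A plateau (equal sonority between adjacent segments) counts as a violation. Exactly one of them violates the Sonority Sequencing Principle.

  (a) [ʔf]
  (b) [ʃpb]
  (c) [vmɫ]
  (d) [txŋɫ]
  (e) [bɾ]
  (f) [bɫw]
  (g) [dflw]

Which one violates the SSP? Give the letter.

(a) 1-2 → obeys
(b) 2-1-1 → violates
(c) 2-3-4 → obeys
(d) 1-2-3-4 → obeys
(e) 1-4 → obeys
(f) 1-4-5 → obeys
(g) 1-2-4-5 → obeys

b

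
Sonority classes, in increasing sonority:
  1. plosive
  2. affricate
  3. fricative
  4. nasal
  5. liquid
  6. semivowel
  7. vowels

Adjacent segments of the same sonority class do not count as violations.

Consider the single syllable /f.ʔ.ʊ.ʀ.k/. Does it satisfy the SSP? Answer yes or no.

Onset: /f/ is a fricative (sonority 3), /ʔ/ is a plosive (sonority 1); then the nucleus /ʊ/ (sonority 7).
Onset profile 3-1-7 — does not rise throughout.
Coda: /ʀ/ is a liquid (sonority 5), /k/ is a plosive (sonority 1).
Coda profile 7-5-1 — falls from the nucleus.

no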